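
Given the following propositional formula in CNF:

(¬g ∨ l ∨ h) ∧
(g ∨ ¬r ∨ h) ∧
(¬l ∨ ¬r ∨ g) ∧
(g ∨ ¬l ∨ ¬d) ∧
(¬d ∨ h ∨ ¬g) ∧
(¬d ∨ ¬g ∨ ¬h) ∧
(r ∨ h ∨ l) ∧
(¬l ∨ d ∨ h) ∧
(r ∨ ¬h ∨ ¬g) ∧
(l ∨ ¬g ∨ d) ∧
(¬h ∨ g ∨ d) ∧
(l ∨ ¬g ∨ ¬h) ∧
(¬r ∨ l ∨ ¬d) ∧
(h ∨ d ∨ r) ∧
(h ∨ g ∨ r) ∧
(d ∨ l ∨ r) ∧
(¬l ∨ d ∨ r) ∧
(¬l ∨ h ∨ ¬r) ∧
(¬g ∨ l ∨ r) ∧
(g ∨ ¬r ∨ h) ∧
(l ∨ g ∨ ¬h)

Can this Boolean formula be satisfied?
Yes

Yes, the formula is satisfiable.

One satisfying assignment is: r=True, d=False, h=True, l=True, g=True

Verification: With this assignment, all 21 clauses evaluate to true.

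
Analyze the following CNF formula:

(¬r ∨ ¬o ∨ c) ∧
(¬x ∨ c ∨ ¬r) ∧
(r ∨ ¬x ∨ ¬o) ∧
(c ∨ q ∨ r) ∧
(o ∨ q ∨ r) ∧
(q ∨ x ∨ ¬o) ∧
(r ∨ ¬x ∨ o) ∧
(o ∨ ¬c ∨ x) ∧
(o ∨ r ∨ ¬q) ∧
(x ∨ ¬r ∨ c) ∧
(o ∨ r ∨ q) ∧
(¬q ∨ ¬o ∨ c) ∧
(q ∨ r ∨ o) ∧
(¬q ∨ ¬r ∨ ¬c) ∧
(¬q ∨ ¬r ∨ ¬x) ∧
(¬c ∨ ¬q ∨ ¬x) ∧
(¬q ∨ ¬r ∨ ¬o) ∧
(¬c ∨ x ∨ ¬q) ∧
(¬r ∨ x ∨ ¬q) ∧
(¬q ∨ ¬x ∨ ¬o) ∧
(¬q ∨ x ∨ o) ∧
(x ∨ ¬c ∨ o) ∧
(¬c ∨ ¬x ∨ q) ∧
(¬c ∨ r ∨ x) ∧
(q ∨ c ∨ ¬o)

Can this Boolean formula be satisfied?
No

No, the formula is not satisfiable.

No assignment of truth values to the variables can make all 25 clauses true simultaneously.

The formula is UNSAT (unsatisfiable).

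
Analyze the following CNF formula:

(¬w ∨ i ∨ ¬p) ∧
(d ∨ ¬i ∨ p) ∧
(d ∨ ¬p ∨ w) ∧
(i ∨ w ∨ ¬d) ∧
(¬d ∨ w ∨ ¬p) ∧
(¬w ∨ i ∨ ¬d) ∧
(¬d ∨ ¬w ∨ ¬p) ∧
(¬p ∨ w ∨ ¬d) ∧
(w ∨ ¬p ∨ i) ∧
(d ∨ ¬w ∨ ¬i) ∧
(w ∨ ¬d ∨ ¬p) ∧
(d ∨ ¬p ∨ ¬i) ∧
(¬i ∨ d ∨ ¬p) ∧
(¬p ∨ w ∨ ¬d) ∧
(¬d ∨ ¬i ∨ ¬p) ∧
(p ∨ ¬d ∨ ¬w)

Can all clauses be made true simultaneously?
Yes

Yes, the formula is satisfiable.

One satisfying assignment is: w=False, d=False, p=False, i=False

Verification: With this assignment, all 16 clauses evaluate to true.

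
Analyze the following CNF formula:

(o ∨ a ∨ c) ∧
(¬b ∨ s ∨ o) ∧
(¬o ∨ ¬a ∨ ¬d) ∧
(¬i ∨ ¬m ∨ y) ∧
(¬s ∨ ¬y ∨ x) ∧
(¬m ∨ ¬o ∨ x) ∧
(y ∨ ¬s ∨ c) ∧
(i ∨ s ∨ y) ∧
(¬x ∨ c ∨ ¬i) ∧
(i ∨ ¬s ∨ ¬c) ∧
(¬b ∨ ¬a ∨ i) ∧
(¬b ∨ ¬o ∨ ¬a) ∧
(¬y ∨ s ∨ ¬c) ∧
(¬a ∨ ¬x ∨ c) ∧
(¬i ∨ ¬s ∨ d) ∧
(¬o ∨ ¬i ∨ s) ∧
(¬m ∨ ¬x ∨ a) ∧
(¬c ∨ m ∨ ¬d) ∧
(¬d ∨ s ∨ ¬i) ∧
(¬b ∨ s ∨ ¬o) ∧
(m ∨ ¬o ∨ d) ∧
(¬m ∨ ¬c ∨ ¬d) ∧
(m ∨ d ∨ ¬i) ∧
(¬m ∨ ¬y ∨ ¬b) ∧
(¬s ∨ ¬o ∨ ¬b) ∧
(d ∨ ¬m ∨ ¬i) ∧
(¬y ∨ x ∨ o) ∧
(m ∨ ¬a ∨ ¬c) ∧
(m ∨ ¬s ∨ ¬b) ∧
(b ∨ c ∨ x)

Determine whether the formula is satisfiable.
Yes

Yes, the formula is satisfiable.

One satisfying assignment is: c=False, a=False, m=False, s=True, o=True, y=True, x=True, b=False, i=False, d=True

Verification: With this assignment, all 30 clauses evaluate to true.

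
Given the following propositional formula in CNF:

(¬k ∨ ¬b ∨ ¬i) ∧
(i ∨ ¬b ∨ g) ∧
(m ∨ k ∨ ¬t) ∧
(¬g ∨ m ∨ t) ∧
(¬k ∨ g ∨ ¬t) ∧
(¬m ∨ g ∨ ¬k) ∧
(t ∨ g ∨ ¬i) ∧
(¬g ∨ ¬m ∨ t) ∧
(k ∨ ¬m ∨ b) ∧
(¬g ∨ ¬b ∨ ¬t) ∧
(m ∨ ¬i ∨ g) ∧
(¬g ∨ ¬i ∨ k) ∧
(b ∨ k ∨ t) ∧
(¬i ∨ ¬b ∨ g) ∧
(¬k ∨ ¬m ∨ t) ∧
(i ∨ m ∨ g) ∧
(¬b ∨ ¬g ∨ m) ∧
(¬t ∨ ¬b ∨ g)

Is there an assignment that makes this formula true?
Yes

Yes, the formula is satisfiable.

One satisfying assignment is: g=True, i=True, k=True, m=True, b=False, t=True

Verification: With this assignment, all 18 clauses evaluate to true.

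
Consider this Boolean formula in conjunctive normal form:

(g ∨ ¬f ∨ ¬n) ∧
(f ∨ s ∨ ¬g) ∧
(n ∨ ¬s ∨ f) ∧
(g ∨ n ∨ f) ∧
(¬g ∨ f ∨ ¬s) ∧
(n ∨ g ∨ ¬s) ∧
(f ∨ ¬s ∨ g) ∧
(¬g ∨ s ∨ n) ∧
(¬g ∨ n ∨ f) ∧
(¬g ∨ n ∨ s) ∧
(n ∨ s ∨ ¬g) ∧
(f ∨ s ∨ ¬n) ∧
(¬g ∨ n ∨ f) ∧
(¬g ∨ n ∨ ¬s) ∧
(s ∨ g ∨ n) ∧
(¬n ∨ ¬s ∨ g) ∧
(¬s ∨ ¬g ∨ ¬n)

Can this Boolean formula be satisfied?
Yes

Yes, the formula is satisfiable.

One satisfying assignment is: n=True, f=True, s=False, g=True

Verification: With this assignment, all 17 clauses evaluate to true.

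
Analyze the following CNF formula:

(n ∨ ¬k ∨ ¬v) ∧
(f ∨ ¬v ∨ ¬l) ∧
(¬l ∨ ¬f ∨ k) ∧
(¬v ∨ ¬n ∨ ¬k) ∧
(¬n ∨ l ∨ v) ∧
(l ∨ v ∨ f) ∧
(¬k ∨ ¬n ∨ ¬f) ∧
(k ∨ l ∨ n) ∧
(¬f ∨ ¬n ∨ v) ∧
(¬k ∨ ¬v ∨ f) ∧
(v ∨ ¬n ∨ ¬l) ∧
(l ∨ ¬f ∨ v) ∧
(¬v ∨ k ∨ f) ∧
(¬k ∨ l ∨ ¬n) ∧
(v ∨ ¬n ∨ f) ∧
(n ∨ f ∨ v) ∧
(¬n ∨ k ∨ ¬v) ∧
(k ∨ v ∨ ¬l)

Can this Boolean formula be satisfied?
Yes

Yes, the formula is satisfiable.

One satisfying assignment is: n=False, v=False, k=True, f=True, l=True

Verification: With this assignment, all 18 clauses evaluate to true.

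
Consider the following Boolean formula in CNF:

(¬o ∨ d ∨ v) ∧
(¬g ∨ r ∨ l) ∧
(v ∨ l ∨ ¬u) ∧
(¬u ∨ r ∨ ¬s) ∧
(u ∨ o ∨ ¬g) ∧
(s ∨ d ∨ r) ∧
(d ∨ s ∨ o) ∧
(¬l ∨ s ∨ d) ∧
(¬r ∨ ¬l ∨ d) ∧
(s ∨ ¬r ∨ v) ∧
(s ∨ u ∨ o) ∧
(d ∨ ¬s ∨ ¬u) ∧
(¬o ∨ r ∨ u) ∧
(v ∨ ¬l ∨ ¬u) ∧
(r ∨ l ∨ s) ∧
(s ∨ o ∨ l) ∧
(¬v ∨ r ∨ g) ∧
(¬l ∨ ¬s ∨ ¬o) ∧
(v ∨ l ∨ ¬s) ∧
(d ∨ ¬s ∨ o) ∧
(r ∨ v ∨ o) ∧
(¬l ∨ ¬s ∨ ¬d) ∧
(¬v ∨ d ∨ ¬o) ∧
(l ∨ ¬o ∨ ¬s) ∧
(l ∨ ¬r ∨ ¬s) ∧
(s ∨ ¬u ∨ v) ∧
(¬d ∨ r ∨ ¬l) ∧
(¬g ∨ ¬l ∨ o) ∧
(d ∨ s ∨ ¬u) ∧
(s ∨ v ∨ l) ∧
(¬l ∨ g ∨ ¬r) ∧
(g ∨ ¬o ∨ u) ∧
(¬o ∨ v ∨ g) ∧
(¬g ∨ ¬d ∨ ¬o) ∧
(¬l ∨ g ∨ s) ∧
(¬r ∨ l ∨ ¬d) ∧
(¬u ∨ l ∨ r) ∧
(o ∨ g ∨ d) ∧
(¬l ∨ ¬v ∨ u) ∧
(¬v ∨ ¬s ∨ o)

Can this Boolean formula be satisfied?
No

No, the formula is not satisfiable.

No assignment of truth values to the variables can make all 40 clauses true simultaneously.

The formula is UNSAT (unsatisfiable).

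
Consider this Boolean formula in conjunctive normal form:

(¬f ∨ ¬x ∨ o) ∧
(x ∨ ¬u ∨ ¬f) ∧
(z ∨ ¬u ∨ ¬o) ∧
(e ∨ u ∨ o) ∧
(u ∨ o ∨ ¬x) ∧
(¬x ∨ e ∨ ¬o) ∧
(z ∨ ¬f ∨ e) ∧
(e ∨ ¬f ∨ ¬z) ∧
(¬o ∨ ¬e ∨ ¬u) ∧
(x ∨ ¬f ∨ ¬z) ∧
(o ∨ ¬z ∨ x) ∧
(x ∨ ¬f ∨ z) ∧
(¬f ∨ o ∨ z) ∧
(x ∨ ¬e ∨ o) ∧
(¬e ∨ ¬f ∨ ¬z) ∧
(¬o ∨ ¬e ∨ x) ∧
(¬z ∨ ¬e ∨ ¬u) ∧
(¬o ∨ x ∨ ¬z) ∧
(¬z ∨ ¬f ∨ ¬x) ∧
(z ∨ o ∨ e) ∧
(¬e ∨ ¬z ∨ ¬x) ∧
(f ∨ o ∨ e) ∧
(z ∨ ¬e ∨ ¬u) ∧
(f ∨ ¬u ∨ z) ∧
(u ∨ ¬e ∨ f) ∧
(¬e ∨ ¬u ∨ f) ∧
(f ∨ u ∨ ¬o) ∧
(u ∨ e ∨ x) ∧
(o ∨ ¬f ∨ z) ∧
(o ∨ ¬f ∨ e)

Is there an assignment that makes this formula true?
Yes

Yes, the formula is satisfiable.

One satisfying assignment is: o=True, x=True, f=True, e=True, u=False, z=False

Verification: With this assignment, all 30 clauses evaluate to true.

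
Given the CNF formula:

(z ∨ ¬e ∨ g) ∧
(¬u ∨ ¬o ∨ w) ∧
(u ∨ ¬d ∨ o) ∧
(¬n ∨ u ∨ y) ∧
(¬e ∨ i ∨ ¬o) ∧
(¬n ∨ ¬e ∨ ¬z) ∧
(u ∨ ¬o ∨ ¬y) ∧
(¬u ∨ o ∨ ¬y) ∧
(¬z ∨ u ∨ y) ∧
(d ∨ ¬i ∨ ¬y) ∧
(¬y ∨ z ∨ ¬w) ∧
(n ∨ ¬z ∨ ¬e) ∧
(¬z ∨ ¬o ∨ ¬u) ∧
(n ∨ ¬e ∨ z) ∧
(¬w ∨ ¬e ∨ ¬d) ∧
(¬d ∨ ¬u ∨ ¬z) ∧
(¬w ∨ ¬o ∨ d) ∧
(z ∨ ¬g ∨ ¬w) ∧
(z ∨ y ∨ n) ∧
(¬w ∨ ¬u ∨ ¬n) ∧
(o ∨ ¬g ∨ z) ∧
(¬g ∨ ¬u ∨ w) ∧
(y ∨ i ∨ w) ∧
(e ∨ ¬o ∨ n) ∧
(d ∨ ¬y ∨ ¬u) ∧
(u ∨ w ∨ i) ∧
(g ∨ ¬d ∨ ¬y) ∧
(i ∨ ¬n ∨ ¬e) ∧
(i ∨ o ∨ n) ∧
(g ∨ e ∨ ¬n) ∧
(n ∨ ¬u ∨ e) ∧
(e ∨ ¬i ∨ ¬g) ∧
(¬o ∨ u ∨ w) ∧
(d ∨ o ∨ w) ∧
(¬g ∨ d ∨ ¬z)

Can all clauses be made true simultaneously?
No

No, the formula is not satisfiable.

No assignment of truth values to the variables can make all 35 clauses true simultaneously.

The formula is UNSAT (unsatisfiable).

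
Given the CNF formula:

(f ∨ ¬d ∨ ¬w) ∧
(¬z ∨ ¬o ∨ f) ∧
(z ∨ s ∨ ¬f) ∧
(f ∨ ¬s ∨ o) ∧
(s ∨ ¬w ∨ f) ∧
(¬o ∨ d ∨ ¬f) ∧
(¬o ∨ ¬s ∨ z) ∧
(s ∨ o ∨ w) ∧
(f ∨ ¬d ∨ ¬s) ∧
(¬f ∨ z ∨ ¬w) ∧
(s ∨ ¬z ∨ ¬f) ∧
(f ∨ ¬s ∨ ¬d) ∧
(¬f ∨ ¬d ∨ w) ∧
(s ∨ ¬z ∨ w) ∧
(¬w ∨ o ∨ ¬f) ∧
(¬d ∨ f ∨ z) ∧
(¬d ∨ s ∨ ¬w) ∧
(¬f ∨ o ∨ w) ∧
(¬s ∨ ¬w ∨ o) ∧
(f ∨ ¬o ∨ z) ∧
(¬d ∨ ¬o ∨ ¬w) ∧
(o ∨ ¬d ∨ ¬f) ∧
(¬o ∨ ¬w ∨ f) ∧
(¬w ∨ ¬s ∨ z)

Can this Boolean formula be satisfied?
No

No, the formula is not satisfiable.

No assignment of truth values to the variables can make all 24 clauses true simultaneously.

The formula is UNSAT (unsatisfiable).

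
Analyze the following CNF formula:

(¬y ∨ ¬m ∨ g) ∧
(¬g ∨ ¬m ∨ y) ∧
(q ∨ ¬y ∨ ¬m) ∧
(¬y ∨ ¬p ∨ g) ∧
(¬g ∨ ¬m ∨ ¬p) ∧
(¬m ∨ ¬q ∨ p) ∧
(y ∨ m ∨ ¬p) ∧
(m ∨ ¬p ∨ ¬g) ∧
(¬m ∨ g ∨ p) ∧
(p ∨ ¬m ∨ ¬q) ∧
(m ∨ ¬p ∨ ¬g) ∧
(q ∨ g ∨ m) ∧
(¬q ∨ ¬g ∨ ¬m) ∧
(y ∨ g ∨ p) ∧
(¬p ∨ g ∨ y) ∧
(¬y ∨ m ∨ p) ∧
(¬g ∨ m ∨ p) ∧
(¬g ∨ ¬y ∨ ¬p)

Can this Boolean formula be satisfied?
No

No, the formula is not satisfiable.

No assignment of truth values to the variables can make all 18 clauses true simultaneously.

The formula is UNSAT (unsatisfiable).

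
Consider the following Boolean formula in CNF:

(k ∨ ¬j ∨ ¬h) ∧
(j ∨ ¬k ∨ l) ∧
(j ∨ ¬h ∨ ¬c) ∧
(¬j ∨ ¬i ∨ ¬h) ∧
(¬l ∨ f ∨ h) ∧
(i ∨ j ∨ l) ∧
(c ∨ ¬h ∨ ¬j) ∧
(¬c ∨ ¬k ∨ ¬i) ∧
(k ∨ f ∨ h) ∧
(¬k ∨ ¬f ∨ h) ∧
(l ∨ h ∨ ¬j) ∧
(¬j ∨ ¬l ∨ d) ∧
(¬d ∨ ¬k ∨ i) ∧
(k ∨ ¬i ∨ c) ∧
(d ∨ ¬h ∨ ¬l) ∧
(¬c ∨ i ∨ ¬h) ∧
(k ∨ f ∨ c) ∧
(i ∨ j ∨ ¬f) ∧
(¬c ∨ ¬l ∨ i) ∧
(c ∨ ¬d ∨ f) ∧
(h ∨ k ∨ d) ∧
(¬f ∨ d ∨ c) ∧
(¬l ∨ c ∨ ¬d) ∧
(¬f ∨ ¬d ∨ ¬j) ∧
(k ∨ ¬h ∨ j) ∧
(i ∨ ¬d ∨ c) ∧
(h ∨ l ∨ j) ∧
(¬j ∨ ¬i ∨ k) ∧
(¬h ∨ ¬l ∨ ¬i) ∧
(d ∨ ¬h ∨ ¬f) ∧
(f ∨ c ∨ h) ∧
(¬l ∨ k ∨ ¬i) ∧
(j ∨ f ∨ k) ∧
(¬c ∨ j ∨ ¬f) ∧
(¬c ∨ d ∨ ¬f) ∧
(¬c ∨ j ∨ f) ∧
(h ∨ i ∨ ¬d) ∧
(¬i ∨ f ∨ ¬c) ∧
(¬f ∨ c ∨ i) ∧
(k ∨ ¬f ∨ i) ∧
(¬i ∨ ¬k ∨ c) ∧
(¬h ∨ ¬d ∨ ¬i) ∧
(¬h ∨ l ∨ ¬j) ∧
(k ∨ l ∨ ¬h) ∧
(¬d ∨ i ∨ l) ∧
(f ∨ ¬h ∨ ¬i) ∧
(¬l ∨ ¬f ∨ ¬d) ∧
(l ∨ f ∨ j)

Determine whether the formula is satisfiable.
No

No, the formula is not satisfiable.

No assignment of truth values to the variables can make all 48 clauses true simultaneously.

The formula is UNSAT (unsatisfiable).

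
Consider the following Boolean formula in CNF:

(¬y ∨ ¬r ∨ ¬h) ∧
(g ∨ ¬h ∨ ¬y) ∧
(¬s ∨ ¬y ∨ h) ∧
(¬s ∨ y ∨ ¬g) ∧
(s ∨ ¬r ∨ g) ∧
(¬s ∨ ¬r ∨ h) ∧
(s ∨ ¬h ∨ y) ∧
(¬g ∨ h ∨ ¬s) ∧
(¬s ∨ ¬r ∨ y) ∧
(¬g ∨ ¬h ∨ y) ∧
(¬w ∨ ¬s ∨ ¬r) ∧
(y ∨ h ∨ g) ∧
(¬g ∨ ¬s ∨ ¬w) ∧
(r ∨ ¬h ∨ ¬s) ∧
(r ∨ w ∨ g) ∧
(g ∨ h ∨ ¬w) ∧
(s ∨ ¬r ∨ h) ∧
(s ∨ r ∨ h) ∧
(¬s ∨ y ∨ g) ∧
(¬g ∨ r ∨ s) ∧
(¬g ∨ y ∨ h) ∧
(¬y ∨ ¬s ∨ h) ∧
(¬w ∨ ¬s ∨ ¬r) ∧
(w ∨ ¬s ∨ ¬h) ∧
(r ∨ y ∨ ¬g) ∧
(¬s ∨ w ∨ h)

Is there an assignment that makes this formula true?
No

No, the formula is not satisfiable.

No assignment of truth values to the variables can make all 26 clauses true simultaneously.

The formula is UNSAT (unsatisfiable).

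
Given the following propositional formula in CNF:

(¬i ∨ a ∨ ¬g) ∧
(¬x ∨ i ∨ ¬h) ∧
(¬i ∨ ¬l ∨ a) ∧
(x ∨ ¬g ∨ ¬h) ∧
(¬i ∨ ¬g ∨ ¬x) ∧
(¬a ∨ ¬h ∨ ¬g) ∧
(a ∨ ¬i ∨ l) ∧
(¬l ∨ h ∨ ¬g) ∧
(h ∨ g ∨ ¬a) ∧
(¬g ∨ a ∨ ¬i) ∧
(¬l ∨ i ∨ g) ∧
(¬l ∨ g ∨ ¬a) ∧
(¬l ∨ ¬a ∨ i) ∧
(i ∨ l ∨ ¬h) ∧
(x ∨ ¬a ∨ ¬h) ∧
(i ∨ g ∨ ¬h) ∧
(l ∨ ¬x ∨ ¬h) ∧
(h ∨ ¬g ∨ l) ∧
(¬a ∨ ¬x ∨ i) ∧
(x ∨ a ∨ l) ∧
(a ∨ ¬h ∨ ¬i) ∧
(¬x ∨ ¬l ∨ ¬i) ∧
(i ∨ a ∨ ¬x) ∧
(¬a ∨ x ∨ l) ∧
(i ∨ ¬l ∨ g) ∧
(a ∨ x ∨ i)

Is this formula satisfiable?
No

No, the formula is not satisfiable.

No assignment of truth values to the variables can make all 26 clauses true simultaneously.

The formula is UNSAT (unsatisfiable).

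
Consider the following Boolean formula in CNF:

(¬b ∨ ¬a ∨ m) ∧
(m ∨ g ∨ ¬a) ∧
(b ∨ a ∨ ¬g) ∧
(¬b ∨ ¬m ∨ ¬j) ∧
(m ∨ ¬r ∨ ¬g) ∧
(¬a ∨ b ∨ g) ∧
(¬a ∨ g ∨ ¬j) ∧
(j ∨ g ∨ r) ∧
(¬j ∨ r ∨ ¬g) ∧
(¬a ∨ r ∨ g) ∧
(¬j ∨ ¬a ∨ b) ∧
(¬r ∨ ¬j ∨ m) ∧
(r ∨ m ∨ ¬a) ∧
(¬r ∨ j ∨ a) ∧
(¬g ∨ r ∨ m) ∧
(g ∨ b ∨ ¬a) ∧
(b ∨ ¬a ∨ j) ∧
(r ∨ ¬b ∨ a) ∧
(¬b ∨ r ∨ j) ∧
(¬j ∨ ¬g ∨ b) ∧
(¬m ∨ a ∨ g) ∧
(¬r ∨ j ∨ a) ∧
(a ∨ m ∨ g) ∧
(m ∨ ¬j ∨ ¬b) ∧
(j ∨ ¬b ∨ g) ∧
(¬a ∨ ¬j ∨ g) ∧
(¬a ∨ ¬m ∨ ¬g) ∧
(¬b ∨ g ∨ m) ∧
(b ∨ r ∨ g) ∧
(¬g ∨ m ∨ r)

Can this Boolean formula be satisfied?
No

No, the formula is not satisfiable.

No assignment of truth values to the variables can make all 30 clauses true simultaneously.

The formula is UNSAT (unsatisfiable).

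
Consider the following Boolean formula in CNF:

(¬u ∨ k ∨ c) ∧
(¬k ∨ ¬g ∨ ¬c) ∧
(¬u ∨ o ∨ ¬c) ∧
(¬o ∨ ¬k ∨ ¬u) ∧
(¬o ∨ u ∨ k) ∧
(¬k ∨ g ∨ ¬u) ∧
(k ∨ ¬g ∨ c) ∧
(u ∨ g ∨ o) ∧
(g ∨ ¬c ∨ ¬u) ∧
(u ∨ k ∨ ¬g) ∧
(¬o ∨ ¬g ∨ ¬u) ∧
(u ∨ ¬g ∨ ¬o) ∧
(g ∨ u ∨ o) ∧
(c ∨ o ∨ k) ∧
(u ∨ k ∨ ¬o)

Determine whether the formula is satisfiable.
Yes

Yes, the formula is satisfiable.

One satisfying assignment is: u=False, c=True, o=True, k=True, g=False

Verification: With this assignment, all 15 clauses evaluate to true.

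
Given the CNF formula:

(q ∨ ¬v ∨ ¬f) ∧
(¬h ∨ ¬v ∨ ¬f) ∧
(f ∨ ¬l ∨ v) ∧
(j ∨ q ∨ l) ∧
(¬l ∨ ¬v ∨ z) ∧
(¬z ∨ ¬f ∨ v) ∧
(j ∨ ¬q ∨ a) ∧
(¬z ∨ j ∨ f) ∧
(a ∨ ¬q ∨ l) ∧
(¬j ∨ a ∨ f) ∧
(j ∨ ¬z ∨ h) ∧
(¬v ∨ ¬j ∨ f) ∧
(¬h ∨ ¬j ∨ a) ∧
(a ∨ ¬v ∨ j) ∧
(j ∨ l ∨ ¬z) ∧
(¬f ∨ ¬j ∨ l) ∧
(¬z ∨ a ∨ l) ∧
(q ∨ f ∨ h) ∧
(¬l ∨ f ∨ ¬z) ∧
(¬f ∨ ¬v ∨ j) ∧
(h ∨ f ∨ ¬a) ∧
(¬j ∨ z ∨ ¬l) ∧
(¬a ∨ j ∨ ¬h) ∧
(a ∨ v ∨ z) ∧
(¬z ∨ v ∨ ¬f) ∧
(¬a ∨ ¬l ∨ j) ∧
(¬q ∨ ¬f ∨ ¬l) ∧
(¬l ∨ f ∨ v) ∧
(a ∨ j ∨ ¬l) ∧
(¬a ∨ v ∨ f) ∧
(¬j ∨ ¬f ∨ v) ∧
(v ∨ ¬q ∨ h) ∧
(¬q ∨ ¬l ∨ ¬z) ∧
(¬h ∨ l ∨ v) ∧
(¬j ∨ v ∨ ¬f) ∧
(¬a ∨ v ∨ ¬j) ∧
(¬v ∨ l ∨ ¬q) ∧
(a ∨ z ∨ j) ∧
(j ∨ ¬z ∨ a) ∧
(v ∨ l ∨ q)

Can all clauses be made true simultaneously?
No

No, the formula is not satisfiable.

No assignment of truth values to the variables can make all 40 clauses true simultaneously.

The formula is UNSAT (unsatisfiable).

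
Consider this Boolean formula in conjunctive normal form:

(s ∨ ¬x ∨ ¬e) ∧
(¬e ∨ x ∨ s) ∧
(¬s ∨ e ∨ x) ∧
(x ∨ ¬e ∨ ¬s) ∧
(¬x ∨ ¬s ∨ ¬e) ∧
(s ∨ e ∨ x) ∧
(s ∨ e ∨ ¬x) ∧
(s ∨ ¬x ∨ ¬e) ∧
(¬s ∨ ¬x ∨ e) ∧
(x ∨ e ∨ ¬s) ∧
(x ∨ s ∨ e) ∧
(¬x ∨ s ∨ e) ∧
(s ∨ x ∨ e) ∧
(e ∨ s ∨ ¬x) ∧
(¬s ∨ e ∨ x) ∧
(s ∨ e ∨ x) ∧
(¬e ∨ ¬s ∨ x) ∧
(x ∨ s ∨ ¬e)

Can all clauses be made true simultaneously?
No

No, the formula is not satisfiable.

No assignment of truth values to the variables can make all 18 clauses true simultaneously.

The formula is UNSAT (unsatisfiable).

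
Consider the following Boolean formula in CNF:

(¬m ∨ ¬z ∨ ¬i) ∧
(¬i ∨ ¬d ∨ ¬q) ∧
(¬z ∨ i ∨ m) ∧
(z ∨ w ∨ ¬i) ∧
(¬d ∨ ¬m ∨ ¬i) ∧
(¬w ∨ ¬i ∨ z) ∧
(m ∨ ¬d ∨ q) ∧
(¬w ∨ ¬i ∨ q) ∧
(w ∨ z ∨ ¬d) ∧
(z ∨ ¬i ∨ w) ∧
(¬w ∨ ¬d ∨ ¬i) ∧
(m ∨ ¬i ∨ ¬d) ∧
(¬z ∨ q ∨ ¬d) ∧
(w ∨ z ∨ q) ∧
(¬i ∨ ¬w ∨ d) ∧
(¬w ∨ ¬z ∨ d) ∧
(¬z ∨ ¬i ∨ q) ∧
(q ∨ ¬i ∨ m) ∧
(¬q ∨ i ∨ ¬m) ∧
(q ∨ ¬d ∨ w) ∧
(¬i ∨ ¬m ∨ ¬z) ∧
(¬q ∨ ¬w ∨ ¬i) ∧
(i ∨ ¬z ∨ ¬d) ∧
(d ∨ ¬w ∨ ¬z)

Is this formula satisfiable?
Yes

Yes, the formula is satisfiable.

One satisfying assignment is: q=False, d=False, z=True, m=True, w=False, i=False

Verification: With this assignment, all 24 clauses evaluate to true.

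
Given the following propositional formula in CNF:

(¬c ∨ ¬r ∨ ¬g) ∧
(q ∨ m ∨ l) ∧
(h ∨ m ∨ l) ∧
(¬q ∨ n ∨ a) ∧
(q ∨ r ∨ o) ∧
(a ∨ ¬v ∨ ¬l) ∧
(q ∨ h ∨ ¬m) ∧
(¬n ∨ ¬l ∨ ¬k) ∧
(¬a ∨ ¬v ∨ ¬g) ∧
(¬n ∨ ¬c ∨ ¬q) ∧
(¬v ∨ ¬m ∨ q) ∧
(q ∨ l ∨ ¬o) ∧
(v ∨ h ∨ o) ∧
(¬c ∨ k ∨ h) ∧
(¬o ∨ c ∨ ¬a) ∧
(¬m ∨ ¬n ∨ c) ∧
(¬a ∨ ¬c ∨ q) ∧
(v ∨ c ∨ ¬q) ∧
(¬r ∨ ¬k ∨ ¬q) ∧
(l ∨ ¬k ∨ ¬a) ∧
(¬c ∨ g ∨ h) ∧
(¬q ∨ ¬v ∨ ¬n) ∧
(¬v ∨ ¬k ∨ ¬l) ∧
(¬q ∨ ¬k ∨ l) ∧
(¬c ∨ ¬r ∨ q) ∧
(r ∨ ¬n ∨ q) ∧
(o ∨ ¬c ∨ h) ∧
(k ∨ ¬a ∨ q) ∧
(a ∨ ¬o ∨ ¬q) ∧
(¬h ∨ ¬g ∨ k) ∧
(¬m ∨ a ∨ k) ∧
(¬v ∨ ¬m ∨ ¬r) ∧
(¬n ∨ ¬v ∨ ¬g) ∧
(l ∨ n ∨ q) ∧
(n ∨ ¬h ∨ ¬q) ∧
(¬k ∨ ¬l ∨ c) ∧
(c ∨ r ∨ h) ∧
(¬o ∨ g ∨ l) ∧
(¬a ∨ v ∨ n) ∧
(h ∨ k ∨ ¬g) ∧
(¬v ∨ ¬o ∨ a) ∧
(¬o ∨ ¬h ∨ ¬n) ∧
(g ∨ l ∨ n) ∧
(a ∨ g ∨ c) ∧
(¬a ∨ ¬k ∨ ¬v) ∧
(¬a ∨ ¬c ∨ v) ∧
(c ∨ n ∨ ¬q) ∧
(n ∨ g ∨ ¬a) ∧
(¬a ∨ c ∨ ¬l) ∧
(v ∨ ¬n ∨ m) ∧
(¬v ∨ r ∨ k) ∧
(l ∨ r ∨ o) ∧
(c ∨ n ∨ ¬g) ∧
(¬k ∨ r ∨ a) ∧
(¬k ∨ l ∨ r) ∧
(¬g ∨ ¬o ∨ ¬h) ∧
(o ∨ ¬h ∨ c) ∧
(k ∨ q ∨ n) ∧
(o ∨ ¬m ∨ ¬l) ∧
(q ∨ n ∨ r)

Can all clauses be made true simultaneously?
No

No, the formula is not satisfiable.

No assignment of truth values to the variables can make all 60 clauses true simultaneously.

The formula is UNSAT (unsatisfiable).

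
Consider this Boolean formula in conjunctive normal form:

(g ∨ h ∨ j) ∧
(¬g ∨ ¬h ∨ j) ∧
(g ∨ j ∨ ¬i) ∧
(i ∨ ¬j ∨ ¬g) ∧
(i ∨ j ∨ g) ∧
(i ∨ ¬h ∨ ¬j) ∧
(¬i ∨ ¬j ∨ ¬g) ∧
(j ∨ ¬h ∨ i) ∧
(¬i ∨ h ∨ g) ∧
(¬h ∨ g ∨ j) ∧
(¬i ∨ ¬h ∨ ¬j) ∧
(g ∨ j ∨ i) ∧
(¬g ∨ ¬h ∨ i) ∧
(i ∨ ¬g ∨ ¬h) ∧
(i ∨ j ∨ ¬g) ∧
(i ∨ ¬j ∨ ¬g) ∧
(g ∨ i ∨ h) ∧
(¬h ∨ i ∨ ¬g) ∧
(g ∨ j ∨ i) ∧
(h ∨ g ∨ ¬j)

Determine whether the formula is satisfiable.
Yes

Yes, the formula is satisfiable.

One satisfying assignment is: g=True, i=True, h=False, j=False

Verification: With this assignment, all 20 clauses evaluate to true.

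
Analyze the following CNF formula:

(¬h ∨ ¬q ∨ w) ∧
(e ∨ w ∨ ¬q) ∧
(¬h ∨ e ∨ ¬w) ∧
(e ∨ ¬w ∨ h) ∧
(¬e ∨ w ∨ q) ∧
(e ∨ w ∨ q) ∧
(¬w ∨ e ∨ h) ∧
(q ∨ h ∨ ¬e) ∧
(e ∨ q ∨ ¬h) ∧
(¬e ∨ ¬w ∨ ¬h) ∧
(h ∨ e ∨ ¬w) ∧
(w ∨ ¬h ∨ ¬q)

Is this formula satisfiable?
Yes

Yes, the formula is satisfiable.

One satisfying assignment is: e=True, h=False, q=True, w=True

Verification: With this assignment, all 12 clauses evaluate to true.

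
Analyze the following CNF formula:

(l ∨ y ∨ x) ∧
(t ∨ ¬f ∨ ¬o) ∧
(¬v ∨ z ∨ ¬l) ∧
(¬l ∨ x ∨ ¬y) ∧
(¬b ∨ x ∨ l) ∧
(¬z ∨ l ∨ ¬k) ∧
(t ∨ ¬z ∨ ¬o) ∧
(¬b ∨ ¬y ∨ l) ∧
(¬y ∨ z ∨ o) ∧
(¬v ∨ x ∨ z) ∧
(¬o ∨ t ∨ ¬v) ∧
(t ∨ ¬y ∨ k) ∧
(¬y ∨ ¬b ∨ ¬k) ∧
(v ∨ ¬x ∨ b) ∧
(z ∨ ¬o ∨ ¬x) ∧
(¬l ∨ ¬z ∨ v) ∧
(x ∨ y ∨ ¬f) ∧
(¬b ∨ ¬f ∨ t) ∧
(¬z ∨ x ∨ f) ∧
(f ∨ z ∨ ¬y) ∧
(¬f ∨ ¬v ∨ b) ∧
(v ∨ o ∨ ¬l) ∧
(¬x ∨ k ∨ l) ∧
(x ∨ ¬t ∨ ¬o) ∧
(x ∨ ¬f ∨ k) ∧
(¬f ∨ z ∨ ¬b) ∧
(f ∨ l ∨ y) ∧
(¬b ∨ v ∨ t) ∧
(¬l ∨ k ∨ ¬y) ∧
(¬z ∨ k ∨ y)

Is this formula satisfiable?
Yes

Yes, the formula is satisfiable.

One satisfying assignment is: b=False, t=False, o=True, z=False, l=True, x=False, k=False, y=False, f=False, v=False

Verification: With this assignment, all 30 clauses evaluate to true.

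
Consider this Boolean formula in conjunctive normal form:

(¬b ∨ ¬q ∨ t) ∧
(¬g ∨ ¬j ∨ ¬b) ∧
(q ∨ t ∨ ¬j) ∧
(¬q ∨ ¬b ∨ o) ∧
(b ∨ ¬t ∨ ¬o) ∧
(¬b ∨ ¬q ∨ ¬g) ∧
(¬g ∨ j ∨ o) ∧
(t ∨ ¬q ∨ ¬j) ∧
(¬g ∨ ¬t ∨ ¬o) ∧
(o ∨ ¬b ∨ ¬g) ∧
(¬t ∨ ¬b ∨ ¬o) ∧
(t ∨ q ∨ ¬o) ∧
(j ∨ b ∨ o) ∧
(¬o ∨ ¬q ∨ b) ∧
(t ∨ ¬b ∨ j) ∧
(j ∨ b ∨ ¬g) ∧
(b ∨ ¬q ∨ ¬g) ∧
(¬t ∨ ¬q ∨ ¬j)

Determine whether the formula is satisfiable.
Yes

Yes, the formula is satisfiable.

One satisfying assignment is: o=False, b=True, g=False, q=False, t=True, j=False

Verification: With this assignment, all 18 clauses evaluate to true.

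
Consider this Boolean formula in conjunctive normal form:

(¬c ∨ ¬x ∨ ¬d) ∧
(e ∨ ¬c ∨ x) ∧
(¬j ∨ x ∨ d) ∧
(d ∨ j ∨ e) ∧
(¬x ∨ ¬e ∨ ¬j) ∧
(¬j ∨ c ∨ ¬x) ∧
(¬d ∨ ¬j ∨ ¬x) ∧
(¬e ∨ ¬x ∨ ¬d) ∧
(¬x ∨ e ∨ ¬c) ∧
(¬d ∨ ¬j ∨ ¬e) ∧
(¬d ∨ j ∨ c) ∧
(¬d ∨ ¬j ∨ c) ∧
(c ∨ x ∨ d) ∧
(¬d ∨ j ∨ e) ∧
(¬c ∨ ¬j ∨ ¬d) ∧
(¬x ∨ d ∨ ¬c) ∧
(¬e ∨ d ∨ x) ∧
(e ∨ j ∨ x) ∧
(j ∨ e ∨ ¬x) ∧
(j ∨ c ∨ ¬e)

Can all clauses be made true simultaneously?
Yes

Yes, the formula is satisfiable.

One satisfying assignment is: x=False, e=True, d=True, j=False, c=True

Verification: With this assignment, all 20 clauses evaluate to true.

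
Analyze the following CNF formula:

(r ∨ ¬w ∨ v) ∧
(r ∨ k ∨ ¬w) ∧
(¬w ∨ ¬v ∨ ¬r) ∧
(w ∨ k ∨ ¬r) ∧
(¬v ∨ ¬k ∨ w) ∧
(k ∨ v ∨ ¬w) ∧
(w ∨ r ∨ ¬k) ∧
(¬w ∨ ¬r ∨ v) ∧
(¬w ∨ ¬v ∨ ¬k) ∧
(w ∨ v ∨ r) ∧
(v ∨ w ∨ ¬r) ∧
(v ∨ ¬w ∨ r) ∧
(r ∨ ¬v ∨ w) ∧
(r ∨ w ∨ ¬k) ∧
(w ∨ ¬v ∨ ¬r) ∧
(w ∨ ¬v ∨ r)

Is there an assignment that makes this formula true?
No

No, the formula is not satisfiable.

No assignment of truth values to the variables can make all 16 clauses true simultaneously.

The formula is UNSAT (unsatisfiable).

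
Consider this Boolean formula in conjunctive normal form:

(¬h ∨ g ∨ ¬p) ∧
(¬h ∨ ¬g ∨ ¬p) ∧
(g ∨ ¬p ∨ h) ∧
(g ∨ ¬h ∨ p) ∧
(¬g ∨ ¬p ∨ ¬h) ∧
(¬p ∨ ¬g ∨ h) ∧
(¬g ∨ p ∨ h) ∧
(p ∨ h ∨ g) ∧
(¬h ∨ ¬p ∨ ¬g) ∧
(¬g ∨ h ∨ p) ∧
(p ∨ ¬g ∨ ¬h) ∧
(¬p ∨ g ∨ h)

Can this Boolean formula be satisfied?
No

No, the formula is not satisfiable.

No assignment of truth values to the variables can make all 12 clauses true simultaneously.

The formula is UNSAT (unsatisfiable).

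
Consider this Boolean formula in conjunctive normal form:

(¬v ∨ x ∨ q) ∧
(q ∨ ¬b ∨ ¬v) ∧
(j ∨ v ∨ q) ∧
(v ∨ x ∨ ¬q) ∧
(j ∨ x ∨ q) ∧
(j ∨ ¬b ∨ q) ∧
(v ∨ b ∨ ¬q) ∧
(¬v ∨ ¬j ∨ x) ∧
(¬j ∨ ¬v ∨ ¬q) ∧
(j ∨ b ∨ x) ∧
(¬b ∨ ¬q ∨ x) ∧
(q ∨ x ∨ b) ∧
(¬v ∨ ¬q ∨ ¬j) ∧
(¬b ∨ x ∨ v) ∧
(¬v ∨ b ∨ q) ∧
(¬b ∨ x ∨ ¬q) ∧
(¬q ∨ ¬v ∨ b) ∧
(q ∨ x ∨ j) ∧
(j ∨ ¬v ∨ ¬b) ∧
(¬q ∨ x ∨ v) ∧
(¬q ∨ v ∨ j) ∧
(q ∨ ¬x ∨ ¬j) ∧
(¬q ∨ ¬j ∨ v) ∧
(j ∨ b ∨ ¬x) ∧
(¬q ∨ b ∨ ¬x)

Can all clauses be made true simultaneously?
No

No, the formula is not satisfiable.

No assignment of truth values to the variables can make all 25 clauses true simultaneously.

The formula is UNSAT (unsatisfiable).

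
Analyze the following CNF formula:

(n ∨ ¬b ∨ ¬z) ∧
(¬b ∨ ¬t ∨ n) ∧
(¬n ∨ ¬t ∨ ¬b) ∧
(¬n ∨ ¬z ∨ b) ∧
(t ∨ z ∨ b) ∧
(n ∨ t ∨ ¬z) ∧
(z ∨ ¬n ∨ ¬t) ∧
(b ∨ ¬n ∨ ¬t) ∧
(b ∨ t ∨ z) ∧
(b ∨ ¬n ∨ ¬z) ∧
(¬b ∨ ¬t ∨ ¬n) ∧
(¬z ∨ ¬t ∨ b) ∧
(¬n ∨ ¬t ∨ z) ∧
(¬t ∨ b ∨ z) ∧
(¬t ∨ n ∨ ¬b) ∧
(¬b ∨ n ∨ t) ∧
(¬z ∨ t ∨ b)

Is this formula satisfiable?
Yes

Yes, the formula is satisfiable.

One satisfying assignment is: b=True, n=True, z=False, t=False

Verification: With this assignment, all 17 clauses evaluate to true.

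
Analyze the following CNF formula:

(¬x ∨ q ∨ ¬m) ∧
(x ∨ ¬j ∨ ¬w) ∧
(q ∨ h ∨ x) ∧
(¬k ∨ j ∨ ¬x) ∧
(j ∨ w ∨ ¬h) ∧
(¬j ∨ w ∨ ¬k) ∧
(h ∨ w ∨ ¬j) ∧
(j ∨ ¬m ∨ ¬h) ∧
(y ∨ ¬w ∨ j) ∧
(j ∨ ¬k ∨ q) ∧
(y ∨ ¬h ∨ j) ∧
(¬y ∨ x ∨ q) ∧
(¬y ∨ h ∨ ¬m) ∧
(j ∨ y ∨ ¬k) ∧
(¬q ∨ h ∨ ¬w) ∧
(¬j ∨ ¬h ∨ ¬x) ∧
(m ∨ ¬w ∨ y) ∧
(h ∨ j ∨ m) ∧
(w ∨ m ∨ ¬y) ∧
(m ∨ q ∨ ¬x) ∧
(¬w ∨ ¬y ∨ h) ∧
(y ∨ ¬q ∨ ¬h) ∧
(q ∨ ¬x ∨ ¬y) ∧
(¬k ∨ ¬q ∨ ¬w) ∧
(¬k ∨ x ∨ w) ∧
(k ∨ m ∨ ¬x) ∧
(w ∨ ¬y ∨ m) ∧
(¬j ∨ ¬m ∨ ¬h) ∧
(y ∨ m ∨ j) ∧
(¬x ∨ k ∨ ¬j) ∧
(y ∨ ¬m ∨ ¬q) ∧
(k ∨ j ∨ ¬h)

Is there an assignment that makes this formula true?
Yes

Yes, the formula is satisfiable.

One satisfying assignment is: w=False, q=False, x=False, j=True, h=True, m=False, k=False, y=False

Verification: With this assignment, all 32 clauses evaluate to true.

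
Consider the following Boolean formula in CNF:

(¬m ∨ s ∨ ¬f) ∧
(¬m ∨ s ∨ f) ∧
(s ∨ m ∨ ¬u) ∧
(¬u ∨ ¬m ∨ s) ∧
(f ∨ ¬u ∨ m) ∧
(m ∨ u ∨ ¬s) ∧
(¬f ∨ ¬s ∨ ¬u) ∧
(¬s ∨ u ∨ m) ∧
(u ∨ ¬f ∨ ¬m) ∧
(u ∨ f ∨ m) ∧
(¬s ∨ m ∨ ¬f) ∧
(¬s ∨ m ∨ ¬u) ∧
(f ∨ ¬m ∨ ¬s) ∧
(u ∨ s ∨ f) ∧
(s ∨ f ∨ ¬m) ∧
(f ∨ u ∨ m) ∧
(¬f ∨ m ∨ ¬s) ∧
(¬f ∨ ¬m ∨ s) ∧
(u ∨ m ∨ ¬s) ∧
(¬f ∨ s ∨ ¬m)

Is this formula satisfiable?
Yes

Yes, the formula is satisfiable.

One satisfying assignment is: f=True, s=False, m=False, u=False

Verification: With this assignment, all 20 clauses evaluate to true.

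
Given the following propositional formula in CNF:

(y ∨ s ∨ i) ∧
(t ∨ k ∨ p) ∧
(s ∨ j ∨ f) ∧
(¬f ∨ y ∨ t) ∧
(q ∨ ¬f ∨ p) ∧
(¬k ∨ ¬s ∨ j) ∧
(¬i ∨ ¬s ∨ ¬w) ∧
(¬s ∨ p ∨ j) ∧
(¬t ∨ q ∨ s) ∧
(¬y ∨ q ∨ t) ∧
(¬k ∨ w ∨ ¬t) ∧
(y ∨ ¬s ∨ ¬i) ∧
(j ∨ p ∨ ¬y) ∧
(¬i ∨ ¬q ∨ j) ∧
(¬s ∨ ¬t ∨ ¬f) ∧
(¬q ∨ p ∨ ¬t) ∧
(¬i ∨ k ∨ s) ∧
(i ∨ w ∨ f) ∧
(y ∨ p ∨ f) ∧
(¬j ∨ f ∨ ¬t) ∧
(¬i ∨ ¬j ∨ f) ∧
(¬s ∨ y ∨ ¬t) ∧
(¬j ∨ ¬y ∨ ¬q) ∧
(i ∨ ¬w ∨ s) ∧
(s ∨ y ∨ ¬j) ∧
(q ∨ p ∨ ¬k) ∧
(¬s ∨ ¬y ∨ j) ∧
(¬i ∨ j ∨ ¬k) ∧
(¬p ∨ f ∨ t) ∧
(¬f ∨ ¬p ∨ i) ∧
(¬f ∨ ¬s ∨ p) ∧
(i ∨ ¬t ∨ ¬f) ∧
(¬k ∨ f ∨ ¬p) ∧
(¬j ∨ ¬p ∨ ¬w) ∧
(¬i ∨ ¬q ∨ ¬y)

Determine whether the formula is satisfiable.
No

No, the formula is not satisfiable.

No assignment of truth values to the variables can make all 35 clauses true simultaneously.

The formula is UNSAT (unsatisfiable).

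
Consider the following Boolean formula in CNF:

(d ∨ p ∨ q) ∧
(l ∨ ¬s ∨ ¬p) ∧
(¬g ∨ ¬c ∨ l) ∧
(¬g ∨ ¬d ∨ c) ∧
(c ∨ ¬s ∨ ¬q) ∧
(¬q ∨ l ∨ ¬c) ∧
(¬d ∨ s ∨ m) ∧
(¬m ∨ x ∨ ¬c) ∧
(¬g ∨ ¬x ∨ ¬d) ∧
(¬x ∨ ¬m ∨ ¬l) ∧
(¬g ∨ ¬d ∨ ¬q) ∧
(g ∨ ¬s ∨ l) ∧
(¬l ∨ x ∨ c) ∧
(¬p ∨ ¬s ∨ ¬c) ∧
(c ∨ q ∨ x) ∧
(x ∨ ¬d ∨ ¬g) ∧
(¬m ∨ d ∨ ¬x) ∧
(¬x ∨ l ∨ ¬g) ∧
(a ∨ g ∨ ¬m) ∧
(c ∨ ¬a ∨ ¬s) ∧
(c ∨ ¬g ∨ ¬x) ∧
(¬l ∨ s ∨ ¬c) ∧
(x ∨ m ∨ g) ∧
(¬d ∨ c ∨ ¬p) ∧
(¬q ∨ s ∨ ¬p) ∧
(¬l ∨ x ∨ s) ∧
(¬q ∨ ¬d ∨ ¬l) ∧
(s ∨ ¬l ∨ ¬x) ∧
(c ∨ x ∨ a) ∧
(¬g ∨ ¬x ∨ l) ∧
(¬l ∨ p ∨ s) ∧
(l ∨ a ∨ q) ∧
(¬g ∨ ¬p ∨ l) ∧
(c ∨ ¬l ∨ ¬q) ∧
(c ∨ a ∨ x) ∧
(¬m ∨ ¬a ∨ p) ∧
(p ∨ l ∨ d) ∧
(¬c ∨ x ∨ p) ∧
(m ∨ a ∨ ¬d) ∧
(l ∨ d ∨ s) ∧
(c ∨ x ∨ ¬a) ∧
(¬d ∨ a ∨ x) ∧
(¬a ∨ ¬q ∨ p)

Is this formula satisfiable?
Yes

Yes, the formula is satisfiable.

One satisfying assignment is: l=True, a=False, x=True, d=False, c=True, q=True, p=False, m=False, s=True, g=False

Verification: With this assignment, all 43 clauses evaluate to true.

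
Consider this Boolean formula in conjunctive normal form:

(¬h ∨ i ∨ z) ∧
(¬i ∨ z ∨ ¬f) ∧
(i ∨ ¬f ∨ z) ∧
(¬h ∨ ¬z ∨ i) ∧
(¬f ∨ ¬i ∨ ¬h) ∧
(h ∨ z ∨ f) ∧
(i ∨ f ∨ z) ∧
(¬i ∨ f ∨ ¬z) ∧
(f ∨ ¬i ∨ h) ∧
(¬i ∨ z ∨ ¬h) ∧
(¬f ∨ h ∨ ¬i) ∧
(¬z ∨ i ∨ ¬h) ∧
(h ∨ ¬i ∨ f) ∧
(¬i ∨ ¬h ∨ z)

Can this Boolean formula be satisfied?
Yes

Yes, the formula is satisfiable.

One satisfying assignment is: z=True, i=False, f=False, h=False

Verification: With this assignment, all 14 clauses evaluate to true.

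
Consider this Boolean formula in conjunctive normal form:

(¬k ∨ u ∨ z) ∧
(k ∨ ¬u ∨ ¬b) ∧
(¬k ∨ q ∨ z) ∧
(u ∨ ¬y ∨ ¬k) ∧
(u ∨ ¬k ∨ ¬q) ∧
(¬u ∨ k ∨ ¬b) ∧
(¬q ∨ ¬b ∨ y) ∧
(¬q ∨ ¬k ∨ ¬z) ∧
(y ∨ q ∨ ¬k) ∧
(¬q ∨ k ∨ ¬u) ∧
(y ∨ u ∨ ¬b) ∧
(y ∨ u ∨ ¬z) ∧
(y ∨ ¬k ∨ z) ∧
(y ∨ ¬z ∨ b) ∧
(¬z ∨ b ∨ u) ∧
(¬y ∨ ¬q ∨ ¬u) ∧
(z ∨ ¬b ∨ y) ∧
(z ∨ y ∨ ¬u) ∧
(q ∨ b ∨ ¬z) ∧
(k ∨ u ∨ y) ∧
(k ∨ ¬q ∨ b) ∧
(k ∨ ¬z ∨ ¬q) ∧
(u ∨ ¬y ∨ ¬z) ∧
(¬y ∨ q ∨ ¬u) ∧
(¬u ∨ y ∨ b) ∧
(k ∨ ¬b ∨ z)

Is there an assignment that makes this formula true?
Yes

Yes, the formula is satisfiable.

One satisfying assignment is: b=False, q=False, u=False, z=False, y=True, k=False

Verification: With this assignment, all 26 clauses evaluate to true.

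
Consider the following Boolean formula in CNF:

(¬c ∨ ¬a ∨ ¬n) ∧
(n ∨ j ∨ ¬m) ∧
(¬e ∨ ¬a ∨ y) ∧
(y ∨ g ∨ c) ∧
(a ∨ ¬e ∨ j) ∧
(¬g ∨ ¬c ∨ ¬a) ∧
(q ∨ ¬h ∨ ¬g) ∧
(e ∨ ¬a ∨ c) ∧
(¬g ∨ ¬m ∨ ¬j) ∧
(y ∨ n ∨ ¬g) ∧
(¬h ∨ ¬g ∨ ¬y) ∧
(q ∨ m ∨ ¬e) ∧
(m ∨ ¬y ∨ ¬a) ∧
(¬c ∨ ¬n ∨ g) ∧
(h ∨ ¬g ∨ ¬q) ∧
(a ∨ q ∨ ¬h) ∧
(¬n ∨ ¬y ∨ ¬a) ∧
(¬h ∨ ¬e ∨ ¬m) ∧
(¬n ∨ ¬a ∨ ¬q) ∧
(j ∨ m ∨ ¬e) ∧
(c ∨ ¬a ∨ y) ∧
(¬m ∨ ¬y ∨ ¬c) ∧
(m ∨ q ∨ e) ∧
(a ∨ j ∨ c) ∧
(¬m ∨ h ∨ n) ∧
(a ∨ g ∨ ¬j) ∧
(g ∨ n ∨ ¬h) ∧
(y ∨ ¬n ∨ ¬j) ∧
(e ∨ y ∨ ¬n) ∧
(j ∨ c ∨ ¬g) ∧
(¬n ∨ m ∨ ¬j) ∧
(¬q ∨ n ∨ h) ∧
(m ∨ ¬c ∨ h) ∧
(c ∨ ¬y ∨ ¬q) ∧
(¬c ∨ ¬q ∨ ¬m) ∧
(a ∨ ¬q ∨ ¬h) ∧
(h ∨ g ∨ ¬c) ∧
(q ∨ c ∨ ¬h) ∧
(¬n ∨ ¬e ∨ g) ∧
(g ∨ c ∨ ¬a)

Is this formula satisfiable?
No

No, the formula is not satisfiable.

No assignment of truth values to the variables can make all 40 clauses true simultaneously.

The formula is UNSAT (unsatisfiable).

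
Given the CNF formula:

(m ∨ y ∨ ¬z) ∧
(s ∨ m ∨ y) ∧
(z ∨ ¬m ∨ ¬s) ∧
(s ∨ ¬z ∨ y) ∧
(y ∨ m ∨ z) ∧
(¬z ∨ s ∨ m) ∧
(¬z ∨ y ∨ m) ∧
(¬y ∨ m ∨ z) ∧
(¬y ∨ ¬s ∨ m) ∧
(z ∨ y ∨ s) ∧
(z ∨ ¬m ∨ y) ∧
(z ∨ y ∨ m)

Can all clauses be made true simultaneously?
Yes

Yes, the formula is satisfiable.

One satisfying assignment is: z=False, m=True, s=False, y=True

Verification: With this assignment, all 12 clauses evaluate to true.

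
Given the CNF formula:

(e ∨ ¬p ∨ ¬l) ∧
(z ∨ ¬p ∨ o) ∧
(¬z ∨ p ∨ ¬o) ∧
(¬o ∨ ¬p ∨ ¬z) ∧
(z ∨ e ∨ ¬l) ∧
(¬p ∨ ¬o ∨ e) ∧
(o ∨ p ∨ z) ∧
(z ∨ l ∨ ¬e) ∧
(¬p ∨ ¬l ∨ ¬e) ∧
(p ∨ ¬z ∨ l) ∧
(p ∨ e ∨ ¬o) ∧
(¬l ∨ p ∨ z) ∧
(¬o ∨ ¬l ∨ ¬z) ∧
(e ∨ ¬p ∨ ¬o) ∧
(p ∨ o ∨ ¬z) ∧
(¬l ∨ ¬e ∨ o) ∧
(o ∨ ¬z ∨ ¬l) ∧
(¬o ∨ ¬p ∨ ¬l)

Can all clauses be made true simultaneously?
Yes

Yes, the formula is satisfiable.

One satisfying assignment is: o=False, e=False, l=False, z=True, p=True

Verification: With this assignment, all 18 clauses evaluate to true.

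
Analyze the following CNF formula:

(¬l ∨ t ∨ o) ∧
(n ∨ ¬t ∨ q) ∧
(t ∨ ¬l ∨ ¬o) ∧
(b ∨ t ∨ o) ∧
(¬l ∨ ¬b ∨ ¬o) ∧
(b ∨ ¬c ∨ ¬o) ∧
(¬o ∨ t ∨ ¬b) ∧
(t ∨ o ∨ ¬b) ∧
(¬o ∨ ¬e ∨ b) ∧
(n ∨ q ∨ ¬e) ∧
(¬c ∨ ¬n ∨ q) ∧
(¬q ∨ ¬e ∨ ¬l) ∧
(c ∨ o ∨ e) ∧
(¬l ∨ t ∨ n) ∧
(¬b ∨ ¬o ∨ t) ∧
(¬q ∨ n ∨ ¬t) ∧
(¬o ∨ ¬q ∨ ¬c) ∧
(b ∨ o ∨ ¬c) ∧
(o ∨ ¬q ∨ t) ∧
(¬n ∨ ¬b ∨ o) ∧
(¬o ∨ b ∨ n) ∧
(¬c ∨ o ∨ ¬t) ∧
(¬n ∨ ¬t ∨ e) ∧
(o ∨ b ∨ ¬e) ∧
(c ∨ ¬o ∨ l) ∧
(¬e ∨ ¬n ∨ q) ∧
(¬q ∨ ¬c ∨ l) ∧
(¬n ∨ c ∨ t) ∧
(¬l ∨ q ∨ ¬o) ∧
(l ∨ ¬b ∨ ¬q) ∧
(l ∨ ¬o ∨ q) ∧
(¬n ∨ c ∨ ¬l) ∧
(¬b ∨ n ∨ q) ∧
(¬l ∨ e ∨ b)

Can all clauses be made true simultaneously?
No

No, the formula is not satisfiable.

No assignment of truth values to the variables can make all 34 clauses true simultaneously.

The formula is UNSAT (unsatisfiable).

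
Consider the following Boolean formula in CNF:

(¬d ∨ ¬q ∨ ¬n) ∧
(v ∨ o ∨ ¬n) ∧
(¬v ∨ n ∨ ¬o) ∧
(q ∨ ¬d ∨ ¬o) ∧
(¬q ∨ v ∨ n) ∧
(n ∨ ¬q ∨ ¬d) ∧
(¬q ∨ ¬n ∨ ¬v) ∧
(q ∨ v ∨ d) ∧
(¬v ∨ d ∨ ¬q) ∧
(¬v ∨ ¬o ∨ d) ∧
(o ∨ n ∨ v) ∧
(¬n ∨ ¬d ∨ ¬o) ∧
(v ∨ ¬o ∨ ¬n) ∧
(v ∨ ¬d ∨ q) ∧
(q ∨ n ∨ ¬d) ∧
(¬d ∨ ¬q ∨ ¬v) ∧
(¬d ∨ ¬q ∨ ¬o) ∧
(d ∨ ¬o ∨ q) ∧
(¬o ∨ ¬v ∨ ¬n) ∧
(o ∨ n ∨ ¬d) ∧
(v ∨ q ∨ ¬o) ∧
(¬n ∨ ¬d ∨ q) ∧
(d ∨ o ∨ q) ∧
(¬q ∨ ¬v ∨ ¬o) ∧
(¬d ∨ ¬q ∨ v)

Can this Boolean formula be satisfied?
No

No, the formula is not satisfiable.

No assignment of truth values to the variables can make all 25 clauses true simultaneously.

The formula is UNSAT (unsatisfiable).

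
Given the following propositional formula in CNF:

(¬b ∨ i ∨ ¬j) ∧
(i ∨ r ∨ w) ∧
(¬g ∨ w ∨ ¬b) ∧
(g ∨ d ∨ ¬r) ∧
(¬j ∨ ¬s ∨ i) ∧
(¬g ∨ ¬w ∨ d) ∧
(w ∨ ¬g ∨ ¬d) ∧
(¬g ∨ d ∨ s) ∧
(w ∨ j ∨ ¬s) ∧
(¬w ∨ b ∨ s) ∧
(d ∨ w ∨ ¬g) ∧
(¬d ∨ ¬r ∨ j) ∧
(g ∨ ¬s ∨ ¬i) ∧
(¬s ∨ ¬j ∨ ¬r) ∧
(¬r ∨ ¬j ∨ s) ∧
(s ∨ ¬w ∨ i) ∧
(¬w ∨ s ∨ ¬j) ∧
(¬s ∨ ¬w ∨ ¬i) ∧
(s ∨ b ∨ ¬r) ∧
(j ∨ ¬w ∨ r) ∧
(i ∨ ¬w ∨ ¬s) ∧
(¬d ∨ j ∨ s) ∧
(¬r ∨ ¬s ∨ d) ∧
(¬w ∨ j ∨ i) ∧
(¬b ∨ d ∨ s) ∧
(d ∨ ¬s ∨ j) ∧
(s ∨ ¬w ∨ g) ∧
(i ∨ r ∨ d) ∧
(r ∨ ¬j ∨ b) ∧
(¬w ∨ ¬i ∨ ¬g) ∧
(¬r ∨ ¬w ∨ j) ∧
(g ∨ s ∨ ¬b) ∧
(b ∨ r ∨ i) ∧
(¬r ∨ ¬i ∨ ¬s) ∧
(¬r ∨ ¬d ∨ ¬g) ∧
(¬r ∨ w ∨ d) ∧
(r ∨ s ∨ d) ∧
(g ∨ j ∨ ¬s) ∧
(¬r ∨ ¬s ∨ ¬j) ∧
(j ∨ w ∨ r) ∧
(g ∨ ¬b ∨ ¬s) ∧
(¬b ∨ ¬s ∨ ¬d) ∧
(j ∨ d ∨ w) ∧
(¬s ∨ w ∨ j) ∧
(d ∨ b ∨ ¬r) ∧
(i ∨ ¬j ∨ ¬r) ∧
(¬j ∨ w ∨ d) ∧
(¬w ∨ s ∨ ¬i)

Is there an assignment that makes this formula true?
No

No, the formula is not satisfiable.

No assignment of truth values to the variables can make all 48 clauses true simultaneously.

The formula is UNSAT (unsatisfiable).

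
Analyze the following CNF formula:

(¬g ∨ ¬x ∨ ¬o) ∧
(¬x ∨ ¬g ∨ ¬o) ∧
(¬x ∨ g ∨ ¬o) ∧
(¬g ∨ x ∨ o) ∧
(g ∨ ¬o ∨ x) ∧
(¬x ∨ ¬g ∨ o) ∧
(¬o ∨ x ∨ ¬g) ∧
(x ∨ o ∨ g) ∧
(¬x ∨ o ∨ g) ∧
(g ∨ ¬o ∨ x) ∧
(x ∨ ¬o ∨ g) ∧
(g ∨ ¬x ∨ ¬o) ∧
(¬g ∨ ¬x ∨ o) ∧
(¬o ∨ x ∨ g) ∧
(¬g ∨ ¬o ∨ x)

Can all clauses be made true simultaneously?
No

No, the formula is not satisfiable.

No assignment of truth values to the variables can make all 15 clauses true simultaneously.

The formula is UNSAT (unsatisfiable).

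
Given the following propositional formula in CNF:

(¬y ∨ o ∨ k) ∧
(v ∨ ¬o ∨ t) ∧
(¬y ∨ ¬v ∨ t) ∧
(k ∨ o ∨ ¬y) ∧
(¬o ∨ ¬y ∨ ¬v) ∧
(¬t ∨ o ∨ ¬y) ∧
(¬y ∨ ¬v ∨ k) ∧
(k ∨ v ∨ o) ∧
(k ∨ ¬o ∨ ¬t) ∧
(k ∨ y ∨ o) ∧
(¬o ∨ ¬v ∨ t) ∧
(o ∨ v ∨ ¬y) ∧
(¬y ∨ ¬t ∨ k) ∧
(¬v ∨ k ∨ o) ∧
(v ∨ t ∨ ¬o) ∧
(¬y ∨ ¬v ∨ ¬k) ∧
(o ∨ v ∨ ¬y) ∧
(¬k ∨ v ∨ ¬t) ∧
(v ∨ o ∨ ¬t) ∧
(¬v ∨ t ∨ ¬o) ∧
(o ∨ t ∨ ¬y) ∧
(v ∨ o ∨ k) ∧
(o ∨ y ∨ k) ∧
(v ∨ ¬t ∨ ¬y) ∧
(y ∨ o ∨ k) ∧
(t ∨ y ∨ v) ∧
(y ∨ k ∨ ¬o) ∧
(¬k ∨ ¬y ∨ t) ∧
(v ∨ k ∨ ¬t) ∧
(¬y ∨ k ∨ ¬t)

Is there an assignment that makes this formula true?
Yes

Yes, the formula is satisfiable.

One satisfying assignment is: k=True, y=False, o=False, v=True, t=False

Verification: With this assignment, all 30 clauses evaluate to true.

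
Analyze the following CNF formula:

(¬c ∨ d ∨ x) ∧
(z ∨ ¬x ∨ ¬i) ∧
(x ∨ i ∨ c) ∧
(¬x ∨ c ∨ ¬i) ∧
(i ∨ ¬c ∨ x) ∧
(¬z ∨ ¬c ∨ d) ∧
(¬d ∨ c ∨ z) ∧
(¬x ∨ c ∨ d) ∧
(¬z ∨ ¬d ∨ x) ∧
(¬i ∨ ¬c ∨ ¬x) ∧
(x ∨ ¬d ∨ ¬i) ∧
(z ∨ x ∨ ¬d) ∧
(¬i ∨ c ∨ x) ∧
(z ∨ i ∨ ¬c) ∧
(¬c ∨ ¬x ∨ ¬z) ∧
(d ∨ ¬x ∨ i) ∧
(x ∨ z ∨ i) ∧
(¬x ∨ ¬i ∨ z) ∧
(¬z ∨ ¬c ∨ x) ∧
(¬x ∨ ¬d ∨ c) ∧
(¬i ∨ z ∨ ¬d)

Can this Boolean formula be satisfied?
No

No, the formula is not satisfiable.

No assignment of truth values to the variables can make all 21 clauses true simultaneously.

The formula is UNSAT (unsatisfiable).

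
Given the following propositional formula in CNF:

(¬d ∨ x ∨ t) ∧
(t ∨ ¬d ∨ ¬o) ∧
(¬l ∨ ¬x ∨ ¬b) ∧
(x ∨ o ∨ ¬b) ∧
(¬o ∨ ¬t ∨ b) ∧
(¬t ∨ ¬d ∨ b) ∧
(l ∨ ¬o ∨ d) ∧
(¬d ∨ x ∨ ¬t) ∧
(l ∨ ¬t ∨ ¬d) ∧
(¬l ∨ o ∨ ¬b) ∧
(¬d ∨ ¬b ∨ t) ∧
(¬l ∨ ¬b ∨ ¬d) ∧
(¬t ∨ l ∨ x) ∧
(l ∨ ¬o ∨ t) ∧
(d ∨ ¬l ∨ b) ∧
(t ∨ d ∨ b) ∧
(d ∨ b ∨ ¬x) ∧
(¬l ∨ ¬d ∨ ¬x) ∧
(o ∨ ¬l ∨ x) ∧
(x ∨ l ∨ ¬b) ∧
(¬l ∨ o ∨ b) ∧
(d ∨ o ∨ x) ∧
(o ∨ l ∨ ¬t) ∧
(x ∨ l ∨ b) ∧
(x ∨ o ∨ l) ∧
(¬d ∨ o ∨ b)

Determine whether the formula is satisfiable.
Yes

Yes, the formula is satisfiable.

One satisfying assignment is: o=False, d=False, t=False, x=True, l=False, b=True

Verification: With this assignment, all 26 clauses evaluate to true.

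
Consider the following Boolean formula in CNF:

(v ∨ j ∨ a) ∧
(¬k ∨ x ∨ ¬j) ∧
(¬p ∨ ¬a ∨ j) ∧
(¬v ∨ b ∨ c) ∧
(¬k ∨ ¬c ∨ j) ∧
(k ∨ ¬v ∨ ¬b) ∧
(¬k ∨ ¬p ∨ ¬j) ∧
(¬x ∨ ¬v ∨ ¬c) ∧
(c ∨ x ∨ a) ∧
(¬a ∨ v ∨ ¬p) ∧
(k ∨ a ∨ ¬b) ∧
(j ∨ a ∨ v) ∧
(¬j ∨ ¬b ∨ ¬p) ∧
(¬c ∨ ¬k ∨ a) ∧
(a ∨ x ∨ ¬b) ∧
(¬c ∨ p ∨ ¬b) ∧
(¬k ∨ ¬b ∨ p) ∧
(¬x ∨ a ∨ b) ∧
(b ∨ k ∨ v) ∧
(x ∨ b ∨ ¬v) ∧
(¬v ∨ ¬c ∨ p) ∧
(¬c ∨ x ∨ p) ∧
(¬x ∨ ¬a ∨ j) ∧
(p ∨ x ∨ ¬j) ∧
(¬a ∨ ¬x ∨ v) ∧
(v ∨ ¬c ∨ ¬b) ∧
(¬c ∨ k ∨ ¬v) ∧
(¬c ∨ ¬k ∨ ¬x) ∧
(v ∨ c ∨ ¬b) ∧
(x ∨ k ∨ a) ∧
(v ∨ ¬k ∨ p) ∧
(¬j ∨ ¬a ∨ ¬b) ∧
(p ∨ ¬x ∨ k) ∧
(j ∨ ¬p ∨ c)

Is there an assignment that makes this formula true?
No

No, the formula is not satisfiable.

No assignment of truth values to the variables can make all 34 clauses true simultaneously.

The formula is UNSAT (unsatisfiable).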